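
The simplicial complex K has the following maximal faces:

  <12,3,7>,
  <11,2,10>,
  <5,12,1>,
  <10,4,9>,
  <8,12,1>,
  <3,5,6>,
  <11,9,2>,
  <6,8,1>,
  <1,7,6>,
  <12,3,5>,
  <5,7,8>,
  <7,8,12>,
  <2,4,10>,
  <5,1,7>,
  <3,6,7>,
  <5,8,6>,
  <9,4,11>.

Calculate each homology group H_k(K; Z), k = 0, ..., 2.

Take the total order 1 < 2 < 3 < 4 < 5 < 6 < 7 < 8 < 9 < 10 < 11 < 12 on the vertex set. Then K (dimension 2) consists of the simplices:

  0-simplices (12): [1], [2], [3], [4], [5], [6], [7], [8], [9], [10], [11], [12]
  1-simplices (28): (28 of them)
  2-simplices (17): (17 of them)

giving chain groups C_0 ≅ Z^12, C_1 ≅ Z^28, C_2 ≅ Z^17.

The boundary map ∂_1: C_1 → C_0 maps an edge to its endpoints' difference, ∂[p,q] = q − p.
The resulting 12×28 matrix has rank 10, and its Smith normal form has invariant factors (1,1,1,1,1,1,1,1,1,1).

The boundary map ∂_2: C_2 → C_1 acts by ∂[p,q,r] = [q,r] − [p,r] + [p,q]. For instance
  ∂[3,6,7] = [6,7] − [3,7] + [3,6],
  ∂[7,8,12] = [8,12] − [7,12] + [7,8].
As a 28×17 matrix over Z this has rank 17, with invariant factors (1,1,1,1,1,1,1,1,1,1,1,1,1,1,1,1,2).

Reading off H_k = ker ∂_k / im ∂_{k+1}:

  H_0: rank C_0 − rank ∂_1 = 12 − 10 = 2, and the invariant factors of ∂_1 are all 1, so H_0 ≅ Z^2.
  H_1: rank ker ∂_1 − rank ∂_2 = (28 − 10) − 17 = 1, and ∂_2 has invariant factor 2 > 1, so H_1 ≅ Z ⊕ Z_2.
  H_2: rank ker ∂_2 − rank ∂_3 = (17 − 17) − 0 = 0, and there is no ∂_3, so H_2 ≅ 0.

H_0 ≅ Z^2,  H_1 ≅ Z ⊕ Z_2,  H_2 = 0.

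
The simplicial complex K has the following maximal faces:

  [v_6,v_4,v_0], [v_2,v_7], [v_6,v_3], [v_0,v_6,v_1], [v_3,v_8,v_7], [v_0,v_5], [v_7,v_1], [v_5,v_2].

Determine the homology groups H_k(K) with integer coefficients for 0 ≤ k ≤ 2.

Take the total order v_0 < v_1 < v_2 < v_3 < v_4 < v_5 < v_6 < v_7 < v_8 on the vertex set. Then K (dimension 2) consists of the simplices:

  0-simplices (9): [v_0], [v_1], [v_2], [v_3], [v_4], [v_5], [v_6], [v_7], [v_8]
  1-simplices (13): [v_0,v_1], [v_0,v_4], [v_0,v_5], [v_0,v_6], [v_1,v_6], [v_1,v_7], [v_2,v_5], [v_2,v_7], [v_3,v_6], [v_3,v_7], [v_3,v_8], [v_4,v_6], [v_7,v_8]
  2-simplices (3): [v_0,v_1,v_6], [v_0,v_4,v_6], [v_3,v_7,v_8]

giving chain groups C_0 ≅ Z^9, C_1 ≅ Z^13, C_2 ≅ Z^3.

Boundary ∂_1: C_1 → C_0 sends each edge [p,q] (with p < q) to q − p.
As a 9×13 matrix over Z this has rank 8, with invariant factors (1,1,1,1,1,1,1,1).

The boundary map ∂_2: C_2 → C_1 acts by ∂[p,q,r] = [q,r] − [p,r] + [p,q]. For instance
  ∂[v_0,v_1,v_6] = [v_1,v_6] − [v_0,v_6] + [v_0,v_1],
  ∂[v_0,v_4,v_6] = [v_4,v_6] − [v_0,v_6] + [v_0,v_4].
As a 13×3 matrix over Z this has rank 3, with invariant factors (1,1,1).

Computing H_k = (kernel of ∂_k) / (image of ∂_{k+1}):

  H_0: rank C_0 − rank ∂_1 = 9 − 8 = 1, and the invariant factors of ∂_1 are all 1, so H_0 ≅ Z.
  H_1: rank ker ∂_1 − rank ∂_2 = (13 − 8) − 3 = 2, and the invariant factors of ∂_2 are all 1, so H_1 ≅ Z^2.
  H_2: rank ker ∂_2 − rank ∂_3 = (3 − 3) − 0 = 0, and there is no ∂_3, so H_2 ≅ 0.

H_0 ≅ Z,  H_1 ≅ Z^2,  H_2 = 0.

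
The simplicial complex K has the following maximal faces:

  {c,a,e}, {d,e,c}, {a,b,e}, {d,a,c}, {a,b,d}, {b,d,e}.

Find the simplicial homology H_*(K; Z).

H_0 ≅ Z,  H_1 = 0,  H_2 ≅ Z.

Take the total order a < b < c < d < e on the vertex set. Then K (dimension 2) consists of the simplices:

  0-simplices (5): a, b, c, d, e
  1-simplices (9): ab, ac, ad, ae, bd, be, cd, ce, de
  2-simplices (6): abd, abe, acd, ace, bde, cde

giving chain groups C_0 ≅ Z^5, C_1 ≅ Z^9, C_2 ≅ Z^6.

Boundary ∂_1: C_1 → C_0 is given by ∂[p,q] = [q] − [p].
The resulting 5×9 matrix has rank 4, and its Smith normal form has invariant factors (1,1,1,1).

Boundary ∂_2: C_2 → C_1 sends each 2-simplex [p,q,r] to [q,r] − [p,r] + [p,q]. For instance
  ∂ace = ce − ae + ac,
  ∂acd = cd − ad + ac.
As a 9×6 matrix over Z this has rank 5, with invariant factors (1,1,1,1,1).

Computing H_k = (kernel of ∂_k) / (image of ∂_{k+1}):

  H_0: rank C_0 − rank ∂_1 = 5 − 4 = 1, and the invariant factors of ∂_1 are all 1, so H_0 ≅ Z.
  H_1: rank ker ∂_1 − rank ∂_2 = (9 − 4) − 5 = 0, and the invariant factors of ∂_2 are all 1, so H_1 ≅ 0.
  H_2: rank ker ∂_2 − rank ∂_3 = (6 − 5) − 0 = 1, and there is no ∂_3, so H_2 ≅ Z.

As a check, the Euler characteristic is 5 − 9 + 6 = 2, which agrees with 1 − 0 + 1 = 2.
(K is a triangulation of the 2-sphere S^2.)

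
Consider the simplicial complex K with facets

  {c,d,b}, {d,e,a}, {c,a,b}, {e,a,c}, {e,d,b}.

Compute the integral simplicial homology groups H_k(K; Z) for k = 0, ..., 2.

H_0 = Z,  H_1 = Z,  H_2 = 0.

We work with the vertex ordering a < b < c < d < e. The simplices of K, each written with vertices in increasing order, are:

  0-simplices (5): a, b, c, d, e
  1-simplices (10): ab, ac, ad, ae, bc, bd, be, cd, ce, de
  2-simplices (5): abc, ace, ade, bcd, bde

so the chain groups are C_0 ≅ Z^5, C_1 ≅ Z^10, C_2 ≅ Z^5.

The boundary map ∂_1: C_1 → C_0 sends each edge [p,q] (with p < q) to q − p. For instance
  ∂ce = e − c.
As a 5×10 matrix over Z this has rank 4, with invariant factors (1,1,1,1).

Boundary ∂_2: C_2 → C_1 acts by ∂[p,q,r] = [q,r] − [p,r] + [p,q]. For instance
  ∂ade = de − ae + ad,
  ∂bcd = cd − bd + bc.
This gives a 10×5 integer matrix of rank 5; reducing to Smith normal form yields diagonal entries (1,1,1,1,1).

Now H_k = ker ∂_k / im ∂_{k+1}, so:

  H_0: rank C_0 − rank ∂_1 = 5 − 4 = 1, and the invariant factors of ∂_1 are all 1, so H_0 = Z.
  H_1: rank ker ∂_1 − rank ∂_2 = (10 − 4) − 5 = 1, and the invariant factors of ∂_2 are all 1, so H_1 = Z.
  H_2: rank ker ∂_2 − rank ∂_3 = (5 − 5) − 0 = 0, and there is no ∂_3, so H_2 = 0.

(K is a triangulation of the Möbius band.)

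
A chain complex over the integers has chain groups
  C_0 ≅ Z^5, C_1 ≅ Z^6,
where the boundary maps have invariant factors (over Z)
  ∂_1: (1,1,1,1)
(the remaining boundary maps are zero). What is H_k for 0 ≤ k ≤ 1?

H_0 = Z,  H_1 = Z^2.

H_0: b_0 = 5 − 0 − 4 = 1; torsion from ∂_1 factors > 1: none. So H_0 = Z.
H_1: b_1 = 6 − 4 − 0 = 2; torsion from ∂_2 factors > 1: none. So H_1 = Z^2.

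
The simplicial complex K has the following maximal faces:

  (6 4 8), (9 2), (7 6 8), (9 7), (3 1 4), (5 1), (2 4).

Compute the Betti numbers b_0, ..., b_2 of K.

Take the total order 1 < 2 < 3 < 4 < 5 < 6 < 7 < 8 < 9 on the vertex set. Then K (dimension 2) consists of the simplices:

  0-simplices (9): [1], [2], [3], [4], [5], [6], [7], [8], [9]
  1-simplices (12): [1,3], [1,4], [1,5], [2,4], [2,9], [3,4], [4,6], [4,8], [6,7], [6,8], [7,8], [7,9]
  2-simplices (3): [1,3,4], [4,6,8], [6,7,8]

so the chain groups are C_0 ≅ Z^9, C_1 ≅ Z^12, C_2 ≅ Z^3.

Boundary ∂_1: C_1 → C_0 maps an edge to its endpoints' difference, ∂[p,q] = q − p.
The 9×12 boundary matrix has rank 8 and Smith normal form diag(1,1,1,1,1,1,1,1).

The boundary map ∂_2: C_2 → C_1 sends each 2-simplex [p,q,r] to [q,r] − [p,r] + [p,q]. For instance
  ∂[4,6,8] = [6,8] − [4,8] + [4,6],
  ∂[1,3,4] = [3,4] − [1,4] + [1,3].
The resulting 12×3 matrix has rank 3, and its Smith normal form has invariant factors (1,1,1).

From H_k ≅ ker(∂_k) / im(∂_{k+1}) we obtain:

  H_0: rank C_0 − rank ∂_1 = 9 − 8 = 1, and the invariant factors of ∂_1 are all 1, so H_0 ≅ Z.
  H_1: rank ker ∂_1 − rank ∂_2 = (12 − 8) − 3 = 1, and the invariant factors of ∂_2 are all 1, so H_1 ≅ Z.
  H_2: rank ker ∂_2 − rank ∂_3 = (3 − 3) − 0 = 0, and there is no ∂_3, so H_2 ≅ 0.

Hence the Betti numbers are b_0 = 1, b_1 = 1, b_2 = 0.

b_0 = 1, b_1 = 1, b_2 = 0.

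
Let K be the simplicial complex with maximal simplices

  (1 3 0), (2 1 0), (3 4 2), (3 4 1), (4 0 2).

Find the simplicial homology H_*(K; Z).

H_0 = Z,  H_1 = Z,  H_2 = 0.

Fix the vertex order 0 < 1 < 2 < 3 < 4 and write every simplex with vertices in increasing order. Then dim K = 2 and the simplices of K are:

  0-simplices (5): [0], [1], [2], [3], [4]
  1-simplices (10): [0,1], [0,2], [0,3], [0,4], [1,2], [1,3], [1,4], [2,3], [2,4], [3,4]
  2-simplices (5): [0,1,2], [0,1,3], [0,2,4], [1,3,4], [2,3,4]

giving chain groups C_0 ≅ Z^5, C_1 ≅ Z^10, C_2 ≅ Z^5.

∂_1: C_1 → C_0 is given by ∂[p,q] = [q] − [p]. For instance
  ∂[1,3] = [3] − [1].
As a 5×10 matrix over Z this has rank 4, with invariant factors (1,1,1,1).

∂_2: C_2 → C_1 maps a triangle to the signed sum of its edges. For instance
  ∂[0,2,4] = [2,4] − [0,4] + [0,2],
  ∂[0,1,3] = [1,3] − [0,3] + [0,1].
The 10×5 boundary matrix has rank 5 and Smith normal form diag(1,1,1,1,1).

Computing H_k = (kernel of ∂_k) / (image of ∂_{k+1}):

  H_0: rank C_0 − rank ∂_1 = 5 − 4 = 1, and the invariant factors of ∂_1 are all 1, so H_0 = Z.
  H_1: rank ker ∂_1 − rank ∂_2 = (10 − 4) − 5 = 1, and the invariant factors of ∂_2 are all 1, so H_1 = Z.
  H_2: rank ker ∂_2 − rank ∂_3 = (5 − 5) − 0 = 0, and there is no ∂_3, so H_2 = 0.

(K is a triangulation of the Möbius band.)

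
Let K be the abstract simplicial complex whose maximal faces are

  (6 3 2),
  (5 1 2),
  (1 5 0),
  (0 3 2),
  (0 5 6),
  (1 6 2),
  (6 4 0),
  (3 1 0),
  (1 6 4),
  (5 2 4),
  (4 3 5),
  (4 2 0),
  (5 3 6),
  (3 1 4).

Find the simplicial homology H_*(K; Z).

H_0 = Z,  H_1 = Z^2,  H_2 = Z.

K has 7 vertices, 21 edges, 14 triangles.
rank ∂_0 = 0, rank ∂_1 = 6 ⇒ b_0 = 7 − 0 − 6 = 1; all invariant factors of ∂_1 are 1 so no torsion. So H_0 ≅ Z.
rank ∂_1 = 6, rank ∂_2 = 13 ⇒ b_1 = 21 − 6 − 13 = 2; all invariant factors of ∂_2 are 1 so no torsion. So H_1 ≅ Z^2.
rank ∂_2 = 13, rank ∂_3 = 0 ⇒ b_2 = 14 − 13 − 0 = 1. So H_2 ≅ Z.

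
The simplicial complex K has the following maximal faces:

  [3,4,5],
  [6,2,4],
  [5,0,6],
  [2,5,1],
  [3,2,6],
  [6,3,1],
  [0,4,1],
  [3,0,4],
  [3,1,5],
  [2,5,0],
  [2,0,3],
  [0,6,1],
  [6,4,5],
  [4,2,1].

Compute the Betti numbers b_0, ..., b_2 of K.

Fix the vertex order 0 < 1 < 2 < 3 < 4 < 5 < 6 and write every simplex with vertices in increasing order. Then dim K = 2 and the simplices of K are:

  0-simplices (7): [0], [1], [2], [3], [4], [5], [6]
  1-simplices (21): [0,1], [0,2], [0,3], [0,4], [0,5], [0,6], [1,2], [1,3], [1,4], [1,5], [1,6], [2,3], [2,4], [2,5], [2,6], [3,4], [3,5], [3,6], [4,5], [4,6], [5,6]
  2-simplices (14): [0,1,4], [0,1,6], [0,2,3], [0,2,5], [0,3,4], [0,5,6], [1,2,4], [1,2,5], [1,3,5], [1,3,6], [2,3,6], [2,4,6], [3,4,5], [4,5,6]

Hence C_0 ≅ Z^7, C_1 ≅ Z^21, C_2 ≅ Z^14.

The boundary map ∂_1: C_1 → C_0 is given by ∂[p,q] = [q] − [p]. For instance
  ∂[2,6] = [6] − [2].
As a 7×21 matrix over Z this has rank 6, with invariant factors (1,1,1,1,1,1).

The boundary map ∂_2: C_2 → C_1 acts by ∂[p,q,r] = [q,r] − [p,r] + [p,q]. For instance
  ∂[3,4,5] = [4,5] − [3,5] + [3,4],
  ∂[0,1,6] = [1,6] − [0,6] + [0,1].
The resulting 21×14 matrix has rank 13, and its Smith normal form has invariant factors (1,1,1,1,1,1,1,1,1,1,1,1,1).

Reading off H_k = ker ∂_k / im ∂_{k+1}:

  H_0: rank C_0 − rank ∂_1 = 7 − 6 = 1, and the invariant factors of ∂_1 are all 1, so H_0 = Z.
  H_1: rank ker ∂_1 − rank ∂_2 = (21 − 6) − 13 = 2, and the invariant factors of ∂_2 are all 1, so H_1 = Z^2.
  H_2: rank ker ∂_2 − rank ∂_3 = (14 − 13) − 0 = 1, and there is no ∂_3, so H_2 = Z.

As a check, the Euler characteristic is 7 − 21 + 14 = 0, which agrees with 1 − 2 + 1 = 0.

Hence the Betti numbers are b_0 = 1, b_1 = 2, b_2 = 1.

b_0 = 1, b_1 = 2, b_2 = 1.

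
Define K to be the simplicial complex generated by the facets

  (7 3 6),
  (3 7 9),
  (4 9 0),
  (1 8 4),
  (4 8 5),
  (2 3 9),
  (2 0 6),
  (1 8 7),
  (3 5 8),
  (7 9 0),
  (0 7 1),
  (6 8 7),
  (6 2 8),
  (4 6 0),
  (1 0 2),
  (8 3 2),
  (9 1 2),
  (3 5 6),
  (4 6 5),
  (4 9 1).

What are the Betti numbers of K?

We work with the vertex ordering 0 < 1 < 2 < 3 < 4 < 5 < 6 < 7 < 8 < 9. The simplices of K, each written with vertices in increasing order, are:

  0-simplices (10): [0], [1], [2], [3], [4], [5], [6], [7], [8], [9]
  1-simplices (30): (30 of them)
  2-simplices (20): (20 of them)

giving chain groups C_0 ≅ Z^10, C_1 ≅ Z^30, C_2 ≅ Z^20.

∂_1: C_1 → C_0 maps an edge to its endpoints' difference, ∂[p,q] = q − p. For instance
  ∂[1,9] = [9] − [1].
This gives a 10×30 integer matrix of rank 9; reducing to Smith normal form yields diagonal entries (1,1,1,1,1,1,1,1,1).

∂_2: C_2 → C_1 maps a triangle to the signed sum of its edges. For instance
  ∂[1,2,9] = [2,9] − [1,9] + [1,2],
  ∂[3,5,8] = [5,8] − [3,8] + [3,5].
As a 30×20 matrix over Z this has rank 20, with invariant factors (1,1,1,1,1,1,1,1,1,1,1,1,1,1,1,1,1,1,1,2).

Now H_k = ker ∂_k / im ∂_{k+1}, so:

  H_0: rank C_0 − rank ∂_1 = 10 − 9 = 1, and the invariant factors of ∂_1 are all 1, so H_0 ≅ Z.
  H_1: rank ker ∂_1 − rank ∂_2 = (30 − 9) − 20 = 1, and ∂_2 has invariant factor 2 > 1, so H_1 ≅ Z ⊕ Z_2.
  H_2: rank ker ∂_2 − rank ∂_3 = (20 − 20) − 0 = 0, and there is no ∂_3, so H_2 ≅ 0.

As a check, the Euler characteristic is 10 − 30 + 20 = 0, which agrees with 1 − 1 + 0 = 0.
(K is a triangulation of the Klein bottle.)

Hence the Betti numbers are b_0 = 1, b_1 = 1, b_2 = 0.

b_0 = 1, b_1 = 1, b_2 = 0.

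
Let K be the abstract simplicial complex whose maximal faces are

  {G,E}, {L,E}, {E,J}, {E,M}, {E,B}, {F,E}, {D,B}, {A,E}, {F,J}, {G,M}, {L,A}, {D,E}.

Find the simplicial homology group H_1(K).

H_1 = Z^4.

Take the total order A < B < D < E < F < G < J < L < M on the vertex set. Then K (dimension 1) consists of the simplices:

  0-simplices (9): A, B, D, E, F, G, J, L, M
  1-simplices (12): AE, AL, BD, BE, DE, EF, EG, EJ, EL, EM, FJ, GM

Hence C_0 ≅ Z^9, C_1 ≅ Z^12.

∂_1: C_1 → C_0 maps an edge to its endpoints' difference, ∂[p,q] = q − p.
This gives a 9×12 integer matrix of rank 8; reducing to Smith normal form yields diagonal entries (1,1,1,1,1,1,1,1).

Reading off H_k = ker ∂_k / im ∂_{k+1}:

  H_1: rank ker ∂_1 − rank ∂_2 = (12 − 8) − 0 = 4, and there is no ∂_2, so H_1 = Z^4.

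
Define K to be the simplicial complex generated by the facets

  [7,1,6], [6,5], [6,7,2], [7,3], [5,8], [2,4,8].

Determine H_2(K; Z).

H_2 ≅ 0.

Take the total order 1 < 2 < 3 < 4 < 5 < 6 < 7 < 8 on the vertex set. Then K (dimension 2) consists of the simplices:

  0-simplices (8): [1], [2], [3], [4], [5], [6], [7], [8]
  1-simplices (11): [1,6], [1,7], [2,4], [2,6], [2,7], [2,8], [3,7], [4,8], [5,6], [5,8], [6,7]
  2-simplices (3): [1,6,7], [2,4,8], [2,6,7]

giving chain groups C_0 ≅ Z^8, C_1 ≅ Z^11, C_2 ≅ Z^3.

∂_1: C_1 → C_0 sends each edge [p,q] (with p < q) to q − p. For instance
  ∂[5,8] = [8] − [5].
This gives a 8×11 integer matrix of rank 7; reducing to Smith normal form yields diagonal entries (1,1,1,1,1,1,1).

∂_2: C_2 → C_1 maps a triangle to the signed sum of its edges. For instance
  ∂[1,6,7] = [6,7] − [1,7] + [1,6],
  ∂[2,6,7] = [6,7] − [2,7] + [2,6].
This gives a 11×3 integer matrix of rank 3; reducing to Smith normal form yields diagonal entries (1,1,1).

Now H_k = ker ∂_k / im ∂_{k+1}, so:

  H_2: rank ker ∂_2 − rank ∂_3 = (3 − 3) − 0 = 0, and there is no ∂_3, so H_2 ≅ 0.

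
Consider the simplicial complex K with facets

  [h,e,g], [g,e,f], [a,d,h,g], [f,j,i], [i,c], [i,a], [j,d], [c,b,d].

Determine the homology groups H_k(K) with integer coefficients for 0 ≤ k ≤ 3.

H_0 = Z,  H_1 = Z^3,  H_2 = 0,  H_3 = 0.

Take the total order a < b < c < d < e < f < g < h < i < j on the vertex set. Then K (dimension 3) consists of the simplices:

  0-simplices (10): a, b, c, d, e, f, g, h, i, j
  1-simplices (19): ad, ag, ah, ai, bc, bd, cd, ci, dg, dh, dj, ef, eg, eh, fg, fi, fj, gh, ij
  2-simplices (8): adg, adh, agh, bcd, dgh, efg, egh, fij
  3-simplices (1): adgh

so the chain groups are C_0 ≅ Z^10, C_1 ≅ Z^19, C_2 ≅ Z^8, C_3 ≅ Z^1.

∂_1: C_1 → C_0 maps an edge to its endpoints' difference, ∂[p,q] = q − p. For instance
  ∂fj = j − f.
The resulting 10×19 matrix has rank 9, and its Smith normal form has invariant factors (1,1,1,1,1,1,1,1,1).

Boundary ∂_2: C_2 → C_1 maps a triangle to the signed sum of its edges. For instance
  ∂dgh = gh − dh + dg,
  ∂efg = fg − eg + ef.
As a 19×8 matrix over Z this has rank 7, with invariant factors (1,1,1,1,1,1,1).

∂_3: C_3 → C_2 sends each 3-simplex σ to the alternating sum Σ_i (−1)^i (σ with its i-th vertex removed). For instance
  ∂adgh = dgh − agh + adh − adg.
As a 8×1 matrix over Z this has rank 1, with invariant factors (1).

From H_k ≅ ker(∂_k) / im(∂_{k+1}) we obtain:

  H_0: rank C_0 − rank ∂_1 = 10 − 9 = 1, and the invariant factors of ∂_1 are all 1, so H_0 ≅ Z.
  H_1: rank ker ∂_1 − rank ∂_2 = (19 − 9) − 7 = 3, and the invariant factors of ∂_2 are all 1, so H_1 ≅ Z^3.
  H_2: rank ker ∂_2 − rank ∂_3 = (8 − 7) − 1 = 0, and the invariant factors of ∂_3 are all 1, so H_2 ≅ 0.
  H_3: rank ker ∂_3 − rank ∂_4 = (1 − 1) − 0 = 0, and there is no ∂_4, so H_3 ≅ 0.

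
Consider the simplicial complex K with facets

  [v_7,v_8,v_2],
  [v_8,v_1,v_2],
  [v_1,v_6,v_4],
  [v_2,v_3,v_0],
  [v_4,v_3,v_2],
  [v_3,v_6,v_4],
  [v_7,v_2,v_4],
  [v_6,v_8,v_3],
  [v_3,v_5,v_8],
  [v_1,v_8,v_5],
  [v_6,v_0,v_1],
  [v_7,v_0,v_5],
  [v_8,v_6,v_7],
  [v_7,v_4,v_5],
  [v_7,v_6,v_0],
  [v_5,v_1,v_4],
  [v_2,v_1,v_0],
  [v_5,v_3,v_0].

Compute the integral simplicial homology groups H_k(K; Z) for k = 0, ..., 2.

Order the vertices as v_0 < v_1 < v_2 < v_3 < v_4 < v_5 < v_6 < v_7 < v_8. Listing each simplex with vertices in this order, K has dimension 2 with simplices:

  0-simplices (9): [v_0], [v_1], [v_2], [v_3], [v_4], [v_5], [v_6], [v_7], [v_8]
  1-simplices (27): (27 of them)
  2-simplices (18): (18 of them)

so the chain groups are C_0 ≅ Z^9, C_1 ≅ Z^27, C_2 ≅ Z^18.

∂_1: C_1 → C_0 sends each edge [p,q] (with p < q) to q − p. For instance
  ∂[v_0,v_5] = [v_5] − [v_0].
The 9×27 boundary matrix has rank 8 and Smith normal form diag(1,1,1,1,1,1,1,1).

∂_2: C_2 → C_1 maps a triangle to the signed sum of its edges. For instance
  ∂[v_0,v_2,v_3] = [v_2,v_3] − [v_0,v_3] + [v_0,v_2],
  ∂[v_4,v_5,v_7] = [v_5,v_7] − [v_4,v_7] + [v_4,v_5].
The resulting 27×18 matrix has rank 17, and its Smith normal form has invariant factors (1,1,1,1,1,1,1,1,1,1,1,1,1,1,1,1,1).

Now H_k = ker ∂_k / im ∂_{k+1}, so:

  H_0: rank C_0 − rank ∂_1 = 9 − 8 = 1, and the invariant factors of ∂_1 are all 1, so H_0 ≅ Z.
  H_1: rank ker ∂_1 − rank ∂_2 = (27 − 8) − 17 = 2, and the invariant factors of ∂_2 are all 1, so H_1 ≅ Z^2.
  H_2: rank ker ∂_2 − rank ∂_3 = (18 − 17) − 0 = 1, and there is no ∂_3, so H_2 ≅ Z.

(K is a triangulation of the torus T^2.)

H_0 = Z,  H_1 = Z^2,  H_2 = Z.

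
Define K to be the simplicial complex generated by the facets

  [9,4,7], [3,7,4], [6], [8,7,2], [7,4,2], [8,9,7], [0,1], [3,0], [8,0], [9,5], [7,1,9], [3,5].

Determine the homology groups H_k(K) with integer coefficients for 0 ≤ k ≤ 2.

Fix the vertex order 0 < 1 < 2 < 3 < 4 < 5 < 6 < 7 < 8 < 9 and write every simplex with vertices in increasing order. Then dim K = 2 and the simplices of K are:

  0-simplices (10): [0], [1], [2], [3], [4], [5], [6], [7], [8], [9]
  1-simplices (17): [0,1], [0,3], [0,8], [1,7], [1,9], [2,4], [2,7], [2,8], [3,4], [3,5], [3,7], [4,7], [4,9], [5,9], [7,8], [7,9], [8,9]
  2-simplices (6): [1,7,9], [2,4,7], [2,7,8], [3,4,7], [4,7,9], [7,8,9]

so the chain groups are C_0 ≅ Z^10, C_1 ≅ Z^17, C_2 ≅ Z^6.

∂_1: C_1 → C_0 sends each edge [p,q] (with p < q) to q − p. For instance
  ∂[8,9] = [9] − [8].
As a 10×17 matrix over Z this has rank 8, with invariant factors (1,1,1,1,1,1,1,1).

∂_2: C_2 → C_1 sends each 2-simplex [p,q,r] to [q,r] − [p,r] + [p,q]. For instance
  ∂[4,7,9] = [7,9] − [4,9] + [4,7],
  ∂[2,4,7] = [4,7] − [2,7] + [2,4].
The 17×6 boundary matrix has rank 6 and Smith normal form diag(1,1,1,1,1,1).

Now H_k = ker ∂_k / im ∂_{k+1}, so:

  H_0: rank C_0 − rank ∂_1 = 10 − 8 = 2, and the invariant factors of ∂_1 are all 1, so H_0 ≅ Z^2.
  H_1: rank ker ∂_1 − rank ∂_2 = (17 − 8) − 6 = 3, and the invariant factors of ∂_2 are all 1, so H_1 ≅ Z^3.
  H_2: rank ker ∂_2 − rank ∂_3 = (6 − 6) − 0 = 0, and there is no ∂_3, so H_2 ≅ 0.

H_0 ≅ Z^2,  H_1 ≅ Z^3,  H_2 = 0.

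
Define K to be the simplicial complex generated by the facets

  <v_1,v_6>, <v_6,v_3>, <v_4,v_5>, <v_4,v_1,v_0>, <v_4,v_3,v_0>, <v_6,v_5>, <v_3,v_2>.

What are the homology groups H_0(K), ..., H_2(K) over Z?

Take the total order v_0 < v_1 < v_2 < v_3 < v_4 < v_5 < v_6 on the vertex set. Then K (dimension 2) consists of the simplices:

  0-simplices (7): [v_0], [v_1], [v_2], [v_3], [v_4], [v_5], [v_6]
  1-simplices (10): [v_0,v_1], [v_0,v_3], [v_0,v_4], [v_1,v_4], [v_1,v_6], [v_2,v_3], [v_3,v_4], [v_3,v_6], [v_4,v_5], [v_5,v_6]
  2-simplices (2): [v_0,v_1,v_4], [v_0,v_3,v_4]

giving chain groups C_0 ≅ Z^7, C_1 ≅ Z^10, C_2 ≅ Z^2.

Boundary ∂_1: C_1 → C_0 is given by ∂[p,q] = [q] − [p]. For instance
  ∂[v_3,v_6] = [v_6] − [v_3].
This gives a 7×10 integer matrix of rank 6; reducing to Smith normal form yields diagonal entries (1,1,1,1,1,1).

∂_2: C_2 → C_1 maps a triangle to the signed sum of its edges. For instance
  ∂[v_0,v_3,v_4] = [v_3,v_4] − [v_0,v_4] + [v_0,v_3],
  ∂[v_0,v_1,v_4] = [v_1,v_4] − [v_0,v_4] + [v_0,v_1].
The resulting 10×2 matrix has rank 2, and its Smith normal form has invariant factors (1,1).

From H_k ≅ ker(∂_k) / im(∂_{k+1}) we obtain:

  H_0: rank C_0 − rank ∂_1 = 7 − 6 = 1, and the invariant factors of ∂_1 are all 1, so H_0 = Z.
  H_1: rank ker ∂_1 − rank ∂_2 = (10 − 6) − 2 = 2, and the invariant factors of ∂_2 are all 1, so H_1 = Z^2.
  H_2: rank ker ∂_2 − rank ∂_3 = (2 − 2) − 0 = 0, and there is no ∂_3, so H_2 = 0.

H_0 ≅ Z,  H_1 ≅ Z^2,  H_2 = 0.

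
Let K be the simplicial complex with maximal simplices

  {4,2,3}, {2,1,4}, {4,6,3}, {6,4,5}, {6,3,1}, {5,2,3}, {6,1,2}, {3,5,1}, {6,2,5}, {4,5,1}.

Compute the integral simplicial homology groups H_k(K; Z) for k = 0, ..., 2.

K has 6 vertices, 15 edges, 10 triangles.
rank ∂_0 = 0, rank ∂_1 = 5 ⇒ b_0 = 6 − 0 − 5 = 1; all invariant factors of ∂_1 are 1 so no torsion. So H_0 ≅ Z.
rank ∂_1 = 5, rank ∂_2 = 10 ⇒ b_1 = 15 − 5 − 10 = 0; ∂_2 has invariant factor(s) [2] giving torsion. So H_1 ≅ Z/2Z.
rank ∂_2 = 10, rank ∂_3 = 0 ⇒ b_2 = 10 − 10 − 0 = 0. So H_2 ≅ 0.

H_0 ≅ Z,  H_1 ≅ Z/2Z,  H_2 = 0.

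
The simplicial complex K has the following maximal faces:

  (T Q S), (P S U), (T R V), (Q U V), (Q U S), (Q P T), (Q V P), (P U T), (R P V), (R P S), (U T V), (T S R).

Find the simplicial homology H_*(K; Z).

H_0 = Z,  H_1 = Z/2,  H_2 = 0.

K has 7 vertices, 18 edges, 12 triangles.
rank ∂_0 = 0, rank ∂_1 = 6 ⇒ b_0 = 7 − 0 − 6 = 1; all invariant factors of ∂_1 are 1 so no torsion. So H_0 = Z.
rank ∂_1 = 6, rank ∂_2 = 12 ⇒ b_1 = 18 − 6 − 12 = 0; ∂_2 has invariant factor(s) [2] giving torsion. So H_1 = Z/2.
rank ∂_2 = 12, rank ∂_3 = 0 ⇒ b_2 = 12 − 12 − 0 = 0. So H_2 = 0.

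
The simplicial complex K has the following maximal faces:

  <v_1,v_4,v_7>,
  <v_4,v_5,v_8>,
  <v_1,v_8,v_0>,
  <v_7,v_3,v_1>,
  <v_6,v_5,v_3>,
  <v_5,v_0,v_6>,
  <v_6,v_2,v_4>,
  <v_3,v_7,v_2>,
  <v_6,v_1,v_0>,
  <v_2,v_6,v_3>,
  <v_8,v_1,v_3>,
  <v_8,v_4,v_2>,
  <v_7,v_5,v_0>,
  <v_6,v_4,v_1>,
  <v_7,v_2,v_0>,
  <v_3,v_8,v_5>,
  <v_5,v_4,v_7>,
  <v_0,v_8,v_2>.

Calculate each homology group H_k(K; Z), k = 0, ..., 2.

H_0 = Z,  H_1 = Z^2,  H_2 = Z.

Take the total order v_0 < v_1 < v_2 < v_3 < v_4 < v_5 < v_6 < v_7 < v_8 on the vertex set. Then K (dimension 2) consists of the simplices:

  0-simplices (9): [v_0], [v_1], [v_2], [v_3], [v_4], [v_5], [v_6], [v_7], [v_8]
  1-simplices (27): (27 of them)
  2-simplices (18): (18 of them)

so the chain groups are C_0 ≅ Z^9, C_1 ≅ Z^27, C_2 ≅ Z^18.

The boundary map ∂_1: C_1 → C_0 is given by ∂[p,q] = [q] − [p]. For instance
  ∂[v_2,v_7] = [v_7] − [v_2].
The resulting 9×27 matrix has rank 8, and its Smith normal form has invariant factors (1,1,1,1,1,1,1,1).

The boundary map ∂_2: C_2 → C_1 sends each 2-simplex [p,q,r] to [q,r] − [p,r] + [p,q]. For instance
  ∂[v_0,v_2,v_8] = [v_2,v_8] − [v_0,v_8] + [v_0,v_2],
  ∂[v_0,v_1,v_8] = [v_1,v_8] − [v_0,v_8] + [v_0,v_1].
The resulting 27×18 matrix has rank 17, and its Smith normal form has invariant factors (1,1,1,1,1,1,1,1,1,1,1,1,1,1,1,1,1).

Computing H_k = (kernel of ∂_k) / (image of ∂_{k+1}):

  H_0: rank C_0 − rank ∂_1 = 9 − 8 = 1, and the invariant factors of ∂_1 are all 1, so H_0 = Z.
  H_1: rank ker ∂_1 − rank ∂_2 = (27 − 8) − 17 = 2, and the invariant factors of ∂_2 are all 1, so H_1 = Z^2.
  H_2: rank ker ∂_2 − rank ∂_3 = (18 − 17) − 0 = 1, and there is no ∂_3, so H_2 = Z.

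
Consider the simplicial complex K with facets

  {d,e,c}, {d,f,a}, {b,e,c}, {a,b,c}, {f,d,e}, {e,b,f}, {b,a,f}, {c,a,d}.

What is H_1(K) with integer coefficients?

H_1 ≅ 0.

Fix the vertex order a < b < c < d < e < f and write every simplex with vertices in increasing order. Then dim K = 2 and the simplices of K are:

  0-simplices (6): a, b, c, d, e, f
  1-simplices (12): ab, ac, ad, af, bc, be, bf, cd, ce, de, df, ef
  2-simplices (8): abc, abf, acd, adf, bce, bef, cde, def

Hence C_0 ≅ Z^6, C_1 ≅ Z^12, C_2 ≅ Z^8.

∂_1: C_1 → C_0 sends each edge [p,q] (with p < q) to q − p. For instance
  ∂ad = d − a.
This gives a 6×12 integer matrix of rank 5; reducing to Smith normal form yields diagonal entries (1,1,1,1,1).

Boundary ∂_2: C_2 → C_1 acts by ∂[p,q,r] = [q,r] − [p,r] + [p,q]. For instance
  ∂abc = bc − ac + ab,
  ∂adf = df − af + ad.
The 12×8 boundary matrix has rank 7 and Smith normal form diag(1,1,1,1,1,1,1).

Computing H_k = (kernel of ∂_k) / (image of ∂_{k+1}):

  H_1: rank ker ∂_1 − rank ∂_2 = (12 − 5) − 7 = 0, and the invariant factors of ∂_2 are all 1, so H_1 = 0.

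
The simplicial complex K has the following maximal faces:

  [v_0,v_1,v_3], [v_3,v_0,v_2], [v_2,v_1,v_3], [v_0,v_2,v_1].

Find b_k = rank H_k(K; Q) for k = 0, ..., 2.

b_0 = 1, b_1 = 0, b_2 = 1.

Order the vertices as v_0 < v_1 < v_2 < v_3. Listing each simplex with vertices in this order, K has dimension 2 with simplices:

  0-simplices (4): [v_0], [v_1], [v_2], [v_3]
  1-simplices (6): [v_0,v_1], [v_0,v_2], [v_0,v_3], [v_1,v_2], [v_1,v_3], [v_2,v_3]
  2-simplices (4): [v_0,v_1,v_2], [v_0,v_1,v_3], [v_0,v_2,v_3], [v_1,v_2,v_3]

Hence C_0 ≅ Z^4, C_1 ≅ Z^6, C_2 ≅ Z^4.

∂_1: C_1 → C_0 maps an edge to its endpoints' difference, ∂[p,q] = q − p. For instance
  ∂[v_0,v_1] = [v_1] − [v_0].
The resulting 4×6 matrix has rank 3, and its Smith normal form has invariant factors (1,1,1).

Boundary ∂_2: C_2 → C_1 acts by ∂[p,q,r] = [q,r] − [p,r] + [p,q]. For instance
  ∂[v_1,v_2,v_3] = [v_2,v_3] − [v_1,v_3] + [v_1,v_2],
  ∂[v_0,v_1,v_2] = [v_1,v_2] − [v_0,v_2] + [v_0,v_1].
The resulting 6×4 matrix has rank 3, and its Smith normal form has invariant factors (1,1,1).

Computing H_k = (kernel of ∂_k) / (image of ∂_{k+1}):

  H_0: rank C_0 − rank ∂_1 = 4 − 3 = 1, and the invariant factors of ∂_1 are all 1, so H_0 ≅ Z.
  H_1: rank ker ∂_1 − rank ∂_2 = (6 − 3) − 3 = 0, and the invariant factors of ∂_2 are all 1, so H_1 ≅ 0.
  H_2: rank ker ∂_2 − rank ∂_3 = (4 − 3) − 0 = 1, and there is no ∂_3, so H_2 ≅ Z.

(K is a triangulation of the 2-sphere S^2.)

Hence the Betti numbers are b_0 = 1, b_1 = 0, b_2 = 1.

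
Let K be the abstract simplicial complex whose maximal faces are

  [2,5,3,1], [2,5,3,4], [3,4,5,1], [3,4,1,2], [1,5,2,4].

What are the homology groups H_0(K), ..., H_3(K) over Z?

Take the total order 1 < 2 < 3 < 4 < 5 on the vertex set. Then K (dimension 3) consists of the simplices:

  0-simplices (5): [1], [2], [3], [4], [5]
  1-simplices (10): [1,2], [1,3], [1,4], [1,5], [2,3], [2,4], [2,5], [3,4], [3,5], [4,5]
  2-simplices (10): [1,2,3], [1,2,4], [1,2,5], [1,3,4], [1,3,5], [1,4,5], [2,3,4], [2,3,5], [2,4,5], [3,4,5]
  3-simplices (5): [1,2,3,4], [1,2,3,5], [1,2,4,5], [1,3,4,5], [2,3,4,5]

Hence C_0 ≅ Z^5, C_1 ≅ Z^10, C_2 ≅ Z^10, C_3 ≅ Z^5.

The boundary map ∂_1: C_1 → C_0 is given by ∂[p,q] = [q] − [p]. For instance
  ∂[2,4] = [4] − [2].
As a 5×10 matrix over Z this has rank 4, with invariant factors (1,1,1,1).

∂_2: C_2 → C_1 acts by ∂[p,q,r] = [q,r] − [p,r] + [p,q]. For instance
  ∂[1,2,5] = [2,5] − [1,5] + [1,2],
  ∂[1,2,3] = [2,3] − [1,3] + [1,2].
As a 10×10 matrix over Z this has rank 6, with invariant factors (1,1,1,1,1,1).

The boundary map ∂_3: C_3 → C_2 sends each 3-simplex σ to the alternating sum Σ_i (−1)^i (σ with its i-th vertex removed). For instance
  ∂[1,3,4,5] = [3,4,5] − [1,4,5] + [1,3,5] − [1,3,4],
  ∂[1,2,3,4] = [2,3,4] − [1,3,4] + [1,2,4] − [1,2,3].
This gives a 10×5 integer matrix of rank 4; reducing to Smith normal form yields diagonal entries (1,1,1,1).

Computing H_k = (kernel of ∂_k) / (image of ∂_{k+1}):

  H_0: rank C_0 − rank ∂_1 = 5 − 4 = 1, and the invariant factors of ∂_1 are all 1, so H_0 ≅ Z.
  H_1: rank ker ∂_1 − rank ∂_2 = (10 − 4) − 6 = 0, and the invariant factors of ∂_2 are all 1, so H_1 ≅ 0.
  H_2: rank ker ∂_2 − rank ∂_3 = (10 − 6) − 4 = 0, and the invariant factors of ∂_3 are all 1, so H_2 ≅ 0.
  H_3: rank ker ∂_3 − rank ∂_4 = (5 − 4) − 0 = 1, and there is no ∂_4, so H_3 ≅ Z.

As a check, the Euler characteristic is 5 − 10 + 10 − 5 = 0, which agrees with 1 − 0 + 0 − 1 = 0.

H_0 ≅ Z,  H_1 = 0,  H_2 = 0,  H_3 ≅ Z.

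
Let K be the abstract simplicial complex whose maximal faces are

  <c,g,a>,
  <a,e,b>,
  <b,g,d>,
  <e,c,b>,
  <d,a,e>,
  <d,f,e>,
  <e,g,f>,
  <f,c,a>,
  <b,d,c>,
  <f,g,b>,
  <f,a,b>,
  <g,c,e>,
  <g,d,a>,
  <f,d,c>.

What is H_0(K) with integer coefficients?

H_0 ≅ Z.

We work with the vertex ordering a < b < c < d < e < f < g. The simplices of K, each written with vertices in increasing order, are:

  0-simplices (7): a, b, c, d, e, f, g
  1-simplices (21): ab, ac, ad, ae, af, ag, bc, bd, be, bf, bg, cd, ce, cf, cg, de, df, dg, ef, eg, fg
  2-simplices (14): abe, abf, acf, acg, ade, adg, bcd, bce, bdg, bfg, cdf, ceg, def, efg

so the chain groups are C_0 ≅ Z^7, C_1 ≅ Z^21, C_2 ≅ Z^14.

The boundary map ∂_1: C_1 → C_0 sends each edge [p,q] (with p < q) to q − p. For instance
  ∂cf = f − c.
As a 7×21 matrix over Z this has rank 6, with invariant factors (1,1,1,1,1,1).

Boundary ∂_2: C_2 → C_1 maps a triangle to the signed sum of its edges. For instance
  ∂bfg = fg − bg + bf,
  ∂acg = cg − ag + ac.
The resulting 21×14 matrix has rank 13, and its Smith normal form has invariant factors (1,1,1,1,1,1,1,1,1,1,1,1,1).

Reading off H_k = ker ∂_k / im ∂_{k+1}:

  H_0: rank C_0 − rank ∂_1 = 7 − 6 = 1, and the invariant factors of ∂_1 are all 1, so H_0 ≅ Z.

(K is a triangulation of the torus T^2.)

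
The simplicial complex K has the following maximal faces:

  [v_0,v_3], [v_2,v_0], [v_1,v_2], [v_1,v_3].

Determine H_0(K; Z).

H_0 = Z.

K has 4 vertices, 4 edges.
rank ∂_0 = 0, rank ∂_1 = 3 ⇒ b_0 = 4 − 0 − 3 = 1; all invariant factors of ∂_1 are 1 so no torsion. So H_0 ≅ Z.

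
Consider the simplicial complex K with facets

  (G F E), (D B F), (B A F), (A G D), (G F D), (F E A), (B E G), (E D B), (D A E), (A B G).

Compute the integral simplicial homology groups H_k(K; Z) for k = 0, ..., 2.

We work with the vertex ordering A < B < D < E < F < G. The simplices of K, each written with vertices in increasing order, are:

  0-simplices (6): A, B, D, E, F, G
  1-simplices (15): AB, AD, AE, AF, AG, BD, BE, BF, BG, DE, DF, DG, EF, EG, FG
  2-simplices (10): ABF, ABG, ADE, ADG, AEF, BDE, BDF, BEG, DFG, EFG

giving chain groups C_0 ≅ Z^6, C_1 ≅ Z^15, C_2 ≅ Z^10.

∂_1: C_1 → C_0 sends each edge [p,q] (with p < q) to q − p.
The 6×15 boundary matrix has rank 5 and Smith normal form diag(1,1,1,1,1).

Boundary ∂_2: C_2 → C_1 maps a triangle to the signed sum of its edges. For instance
  ∂ABF = BF − AF + AB,
  ∂BDE = DE − BE + BD.
This gives a 15×10 integer matrix of rank 10; reducing to Smith normal form yields diagonal entries (1,1,1,1,1,1,1,1,1,2).

From H_k ≅ ker(∂_k) / im(∂_{k+1}) we obtain:

  H_0: rank C_0 − rank ∂_1 = 6 − 5 = 1, and the invariant factors of ∂_1 are all 1, so H_0 = Z.
  H_1: rank ker ∂_1 − rank ∂_2 = (15 − 5) − 10 = 0, and ∂_2 has invariant factor 2 > 1, so H_1 = Z/2.
  H_2: rank ker ∂_2 − rank ∂_3 = (10 − 10) − 0 = 0, and there is no ∂_3, so H_2 = 0.

H_0 = Z,  H_1 = Z/2,  H_2 = 0.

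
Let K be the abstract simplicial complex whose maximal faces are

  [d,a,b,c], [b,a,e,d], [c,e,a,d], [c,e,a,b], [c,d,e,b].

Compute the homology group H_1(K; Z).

H_1 ≅ 0.

Order the vertices as a < b < c < d < e. Listing each simplex with vertices in this order, K has dimension 3 with simplices:

  0-simplices (5): a, b, c, d, e
  1-simplices (10): ab, ac, ad, ae, bc, bd, be, cd, ce, de
  2-simplices (10): abc, abd, abe, acd, ace, ade, bcd, bce, bde, cde
  3-simplices (5): abcd, abce, abde, acde, bcde

Hence C_0 ≅ Z^5, C_1 ≅ Z^10, C_2 ≅ Z^10, C_3 ≅ Z^5.

Boundary ∂_1: C_1 → C_0 maps an edge to its endpoints' difference, ∂[p,q] = q − p. For instance
  ∂ab = b − a.
This gives a 5×10 integer matrix of rank 4; reducing to Smith normal form yields diagonal entries (1,1,1,1).

Boundary ∂_2: C_2 → C_1 acts by ∂[p,q,r] = [q,r] − [p,r] + [p,q]. For instance
  ∂ace = ce − ae + ac,
  ∂bce = ce − be + bc.
The resulting 10×10 matrix has rank 6, and its Smith normal form has invariant factors (1,1,1,1,1,1).

The boundary map ∂_3: C_3 → C_2 sends each 3-simplex σ to the alternating sum Σ_i (−1)^i (σ with its i-th vertex removed). For instance
  ∂abcd = bcd − acd + abd − abc,
  ∂abce = bce − ace + abe − abc.
As a 10×5 matrix over Z this has rank 4, with invariant factors (1,1,1,1).

Now H_k = ker ∂_k / im ∂_{k+1}, so:

  H_1: rank ker ∂_1 − rank ∂_2 = (10 − 4) − 6 = 0, and the invariant factors of ∂_2 are all 1, so H_1 ≅ 0.

(K is a triangulation of the 3-sphere S^3.)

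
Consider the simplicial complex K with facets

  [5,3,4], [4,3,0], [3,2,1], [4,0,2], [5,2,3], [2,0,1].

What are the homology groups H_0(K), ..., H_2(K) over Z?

H_0 ≅ Z,  H_1 ≅ Z,  H_2 = 0.

K has 6 vertices, 12 edges, 6 triangles.
rank ∂_0 = 0, rank ∂_1 = 5 ⇒ b_0 = 6 − 0 − 5 = 1; all invariant factors of ∂_1 are 1 so no torsion. So H_0 ≅ Z.
rank ∂_1 = 5, rank ∂_2 = 6 ⇒ b_1 = 12 − 5 − 6 = 1; all invariant factors of ∂_2 are 1 so no torsion. So H_1 ≅ Z.
rank ∂_2 = 6, rank ∂_3 = 0 ⇒ b_2 = 6 − 6 − 0 = 0. So H_2 ≅ 0.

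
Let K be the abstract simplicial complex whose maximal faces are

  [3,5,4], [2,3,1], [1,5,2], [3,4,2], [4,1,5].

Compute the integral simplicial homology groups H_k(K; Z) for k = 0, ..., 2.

H_0 = Z,  H_1 = Z,  H_2 = 0.

K has 5 vertices, 10 edges, 5 triangles.
rank ∂_0 = 0, rank ∂_1 = 4 ⇒ b_0 = 5 − 0 − 4 = 1; all invariant factors of ∂_1 are 1 so no torsion. So H_0 ≅ Z.
rank ∂_1 = 4, rank ∂_2 = 5 ⇒ b_1 = 10 − 4 − 5 = 1; all invariant factors of ∂_2 are 1 so no torsion. So H_1 ≅ Z.
rank ∂_2 = 5, rank ∂_3 = 0 ⇒ b_2 = 5 − 5 − 0 = 0. So H_2 ≅ 0.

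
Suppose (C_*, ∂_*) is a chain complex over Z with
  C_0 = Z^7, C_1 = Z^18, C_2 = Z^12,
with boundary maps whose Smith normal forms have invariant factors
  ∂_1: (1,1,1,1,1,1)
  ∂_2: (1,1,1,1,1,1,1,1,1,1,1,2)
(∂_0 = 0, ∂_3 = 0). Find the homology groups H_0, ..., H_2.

H_0 = Z,  H_1 = Z/2,  H_2 = 0.

H_0: b_0 = 7 − 0 − 6 = 1; torsion from ∂_1 factors > 1: none. So H_0 = Z.
H_1: b_1 = 18 − 6 − 12 = 0; torsion from ∂_2 factors > 1: [2]. So H_1 = Z/2.
H_2: b_2 = 12 − 12 − 0 = 0; torsion from ∂_3 factors > 1: none. So H_2 = 0.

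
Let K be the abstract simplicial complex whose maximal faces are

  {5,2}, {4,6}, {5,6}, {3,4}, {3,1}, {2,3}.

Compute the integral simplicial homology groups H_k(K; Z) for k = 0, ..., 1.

H_0 = Z,  H_1 = Z.

K has 6 vertices, 6 edges.
rank ∂_0 = 0, rank ∂_1 = 5 ⇒ b_0 = 6 − 0 − 5 = 1; all invariant factors of ∂_1 are 1 so no torsion. So H_0 = Z.
rank ∂_1 = 5, rank ∂_2 = 0 ⇒ b_1 = 6 − 5 − 0 = 1. So H_1 = Z.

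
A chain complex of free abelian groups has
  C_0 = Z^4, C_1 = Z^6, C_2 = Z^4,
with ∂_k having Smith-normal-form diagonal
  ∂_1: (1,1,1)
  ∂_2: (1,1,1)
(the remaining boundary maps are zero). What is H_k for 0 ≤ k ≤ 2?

H_0 ≅ Z,  H_1 = 0,  H_2 ≅ Z.

H_0: b_0 = 4 − 0 − 3 = 1; torsion from ∂_1 factors > 1: none. So H_0 ≅ Z.
H_1: b_1 = 6 − 3 − 3 = 0; torsion from ∂_2 factors > 1: none. So H_1 ≅ 0.
H_2: b_2 = 4 − 3 − 0 = 1; torsion from ∂_3 factors > 1: none. So H_2 ≅ Z.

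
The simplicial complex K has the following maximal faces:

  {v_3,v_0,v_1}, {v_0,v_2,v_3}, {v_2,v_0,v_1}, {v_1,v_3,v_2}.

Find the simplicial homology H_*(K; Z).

H_0 ≅ Z,  H_1 = 0,  H_2 ≅ Z.

Take the total order v_0 < v_1 < v_2 < v_3 on the vertex set. Then K (dimension 2) consists of the simplices:

  0-simplices (4): [v_0], [v_1], [v_2], [v_3]
  1-simplices (6): [v_0,v_1], [v_0,v_2], [v_0,v_3], [v_1,v_2], [v_1,v_3], [v_2,v_3]
  2-simplices (4): [v_0,v_1,v_2], [v_0,v_1,v_3], [v_0,v_2,v_3], [v_1,v_2,v_3]

so the chain groups are C_0 ≅ Z^4, C_1 ≅ Z^6, C_2 ≅ Z^4.

The boundary map ∂_1: C_1 → C_0 sends each edge [p,q] (with p < q) to q − p. For instance
  ∂[v_1,v_2] = [v_2] − [v_1].
This gives a 4×6 integer matrix of rank 3; reducing to Smith normal form yields diagonal entries (1,1,1).

∂_2: C_2 → C_1 maps a triangle to the signed sum of its edges. For instance
  ∂[v_0,v_2,v_3] = [v_2,v_3] − [v_0,v_3] + [v_0,v_2],
  ∂[v_1,v_2,v_3] = [v_2,v_3] − [v_1,v_3] + [v_1,v_2].
As a 6×4 matrix over Z this has rank 3, with invariant factors (1,1,1).

Now H_k = ker ∂_k / im ∂_{k+1}, so:

  H_0: rank C_0 − rank ∂_1 = 4 − 3 = 1, and the invariant factors of ∂_1 are all 1, so H_0 ≅ Z.
  H_1: rank ker ∂_1 − rank ∂_2 = (6 − 3) − 3 = 0, and the invariant factors of ∂_2 are all 1, so H_1 ≅ 0.
  H_2: rank ker ∂_2 − rank ∂_3 = (4 − 3) − 0 = 1, and there is no ∂_3, so H_2 ≅ Z.

(K is a triangulation of the 2-sphere S^2.)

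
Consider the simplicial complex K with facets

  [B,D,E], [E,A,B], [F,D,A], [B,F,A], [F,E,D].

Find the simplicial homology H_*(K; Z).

K has 5 vertices, 10 edges, 5 triangles.
rank ∂_0 = 0, rank ∂_1 = 4 ⇒ b_0 = 5 − 0 − 4 = 1; all invariant factors of ∂_1 are 1 so no torsion. So H_0 = Z.
rank ∂_1 = 4, rank ∂_2 = 5 ⇒ b_1 = 10 − 4 − 5 = 1; all invariant factors of ∂_2 are 1 so no torsion. So H_1 = Z.
rank ∂_2 = 5, rank ∂_3 = 0 ⇒ b_2 = 5 − 5 − 0 = 0. So H_2 = 0.

H_0 ≅ Z,  H_1 ≅ Z,  H_2 = 0.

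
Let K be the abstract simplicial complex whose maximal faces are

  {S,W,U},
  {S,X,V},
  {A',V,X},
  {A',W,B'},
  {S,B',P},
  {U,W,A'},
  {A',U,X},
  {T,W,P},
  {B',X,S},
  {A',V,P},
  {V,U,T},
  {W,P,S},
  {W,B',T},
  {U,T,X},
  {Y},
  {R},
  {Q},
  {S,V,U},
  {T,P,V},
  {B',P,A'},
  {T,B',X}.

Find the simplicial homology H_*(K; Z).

Fix the vertex order P < Q < R < S < T < U < V < W < X < Y < A' < B' and write every simplex with vertices in increasing order. Then dim K = 2 and the simplices of K are:

  0-simplices (12): [P], [Q], [R], [S], [T], [U], [V], [W], [X], [Y], [A'], [B']
  1-simplices (27): (27 of them)
  2-simplices (18): (18 of them)

so the chain groups are C_0 ≅ Z^12, C_1 ≅ Z^27, C_2 ≅ Z^18.

The boundary map ∂_1: C_1 → C_0 sends each edge [p,q] (with p < q) to q − p.
As a 12×27 matrix over Z this has rank 8, with invariant factors (1,1,1,1,1,1,1,1).

Boundary ∂_2: C_2 → C_1 maps a triangle to the signed sum of its edges. For instance
  ∂[W,A',B'] = [A',B'] − [W,B'] + [W,A'],
  ∂[S,U,W] = [U,W] − [S,W] + [S,U].
This gives a 27×18 integer matrix of rank 18; reducing to Smith normal form yields diagonal entries (1,1,1,1,1,1,1,1,1,1,1,1,1,1,1,1,1,2).

Computing H_k = (kernel of ∂_k) / (image of ∂_{k+1}):

  H_0: rank C_0 − rank ∂_1 = 12 − 8 = 4, and the invariant factors of ∂_1 are all 1, so H_0 = Z^4.
  H_1: rank ker ∂_1 − rank ∂_2 = (27 − 8) − 18 = 1, and ∂_2 has invariant factor 2 > 1, so H_1 = Z ⊕ Z/2Z.
  H_2: rank ker ∂_2 − rank ∂_3 = (18 − 18) − 0 = 0, and there is no ∂_3, so H_2 = 0.

H_0 = Z^4,  H_1 = Z ⊕ Z/2Z,  H_2 = 0.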